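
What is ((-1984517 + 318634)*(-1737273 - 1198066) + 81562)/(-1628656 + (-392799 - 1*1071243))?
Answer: -698561631557/441814 ≈ -1.5811e+6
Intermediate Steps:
((-1984517 + 318634)*(-1737273 - 1198066) + 81562)/(-1628656 + (-392799 - 1*1071243)) = (-1665883*(-2935339) + 81562)/(-1628656 + (-392799 - 1071243)) = (4889931339337 + 81562)/(-1628656 - 1464042) = 4889931420899/(-3092698) = 4889931420899*(-1/3092698) = -698561631557/441814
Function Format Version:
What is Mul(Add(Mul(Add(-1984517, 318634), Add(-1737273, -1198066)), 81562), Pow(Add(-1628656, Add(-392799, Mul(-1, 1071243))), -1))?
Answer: Rational(-698561631557, 441814) ≈ -1.5811e+6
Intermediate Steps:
Mul(Add(Mul(Add(-1984517, 318634), Add(-1737273, -1198066)), 81562), Pow(Add(-1628656, Add(-392799, Mul(-1, 1071243))), -1)) = Mul(Add(Mul(-1665883, -2935339), 81562), Pow(Add(-1628656, Add(-392799, -1071243)), -1)) = Mul(Add(4889931339337, 81562), Pow(Add(-1628656, -1464042), -1)) = Mul(4889931420899, Pow(-3092698, -1)) = Mul(4889931420899, Rational(-1, 3092698)) = Rational(-698561631557, 441814)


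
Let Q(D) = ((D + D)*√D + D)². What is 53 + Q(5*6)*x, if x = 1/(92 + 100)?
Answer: 9923/16 + 75*√30/4 ≈ 722.89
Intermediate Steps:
x = 1/192 ≈ 0.0052083
Q(D) = (D + 2*D^(3/2))² (Q(D) = ((2*D)*√D + D)² = (2*D^(3/2) + D)² = (D + 2*D^(3/2))²)
53 + Q(5*6)*x = 53 + (5*6 + 2*(5*6)^(3/2))²*(1/192) = 53 + (30 + 2*30^(3/2))²*(1/192) = 53 + (30 + 2*(30*√30))²*(1/192) = 53 + (30 + 60*√30)²*(1/192) = 53 + (30 + 60*√30)²/192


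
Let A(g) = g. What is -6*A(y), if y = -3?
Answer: 18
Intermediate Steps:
-6*A(y) = -6*(-3) = 18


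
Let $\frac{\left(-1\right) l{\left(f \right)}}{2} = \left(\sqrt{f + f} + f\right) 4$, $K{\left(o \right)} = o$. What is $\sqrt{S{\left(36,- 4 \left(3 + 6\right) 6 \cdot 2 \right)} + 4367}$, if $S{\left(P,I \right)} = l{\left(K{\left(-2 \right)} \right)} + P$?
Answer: $\sqrt{4419 - 16 i} \approx 66.476 - 0.12 i$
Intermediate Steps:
$l{\left(f \right)} = - 8 f - 8 \sqrt{2} \sqrt{f}$ ($l{\left(f \right)} = - 2 \left(\sqrt{f + f} + f\right) 4 = - 2 \left(\sqrt{2 f} + f\right) 4 = - 2 \left(\sqrt{2} \sqrt{f} + f\right) 4 = - 2 \left(f + \sqrt{2} \sqrt{f}\right) 4 = - 2 \left(4 f + 4 \sqrt{2} \sqrt{f}\right) = - 8 f - 8 \sqrt{2} \sqrt{f}$)
$S{\left(P,I \right)} = 16 + P - 16 i$ ($S{\left(P,I \right)} = \left(\left(-8\right) \left(-2\right) - 8 \sqrt{2} \sqrt{-2}\right) + P = \left(16 - 8 \sqrt{2} i \sqrt{2}\right) + P = \left(16 - 16 i\right) + P = 16 + P - 16 i$)
$\sqrt{S{\left(36,- 4 \left(3 + 6\right) 6 \cdot 2 \right)} + 4367} = \sqrt{\left(16 + 36 - 16 i\right) + 4367} = \sqrt{\left(52 - 16 i\right) + 4367} = \sqrt{4419 - 16 i}$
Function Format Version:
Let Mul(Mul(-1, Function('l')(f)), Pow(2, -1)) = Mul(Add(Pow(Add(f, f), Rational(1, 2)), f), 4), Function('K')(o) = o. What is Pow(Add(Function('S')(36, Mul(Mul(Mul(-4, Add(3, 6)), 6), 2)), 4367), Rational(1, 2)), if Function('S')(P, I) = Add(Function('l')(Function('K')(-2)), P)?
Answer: Pow(Add(4419, Mul(-16, I)), Rational(1, 2)) ≈ Add(66.476, Mul(-0.120, I))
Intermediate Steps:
Function('l')(f) = Add(Mul(-8, f), Mul(-8, Pow(2, Rational(1, 2)), Pow(f, Rational(1, 2)))) (Function('l')(f) = Mul(-2, Mul(Add(Pow(Add(f, f), Rational(1, 2)), f), 4)) = Mul(-2, Mul(Add(Pow(Mul(2, f), Rational(1, 2)), f), 4)) = Mul(-2, Mul(Add(Mul(Pow(2, Rational(1, 2)), Pow(f, Rational(1, 2))), f), 4)) = Mul(-2, Mul(Add(f, Mul(Pow(2, Rational(1, 2)), Pow(f, Rational(1, 2)))), 4)) = Mul(-2, Add(Mul(4, f), Mul(4, Pow(2, Rational(1, 2)), Pow(f, Rational(1, 2))))) = Add(Mul(-8, f), Mul(-8, Pow(2, Rational(1, 2)), Pow(f, Rational(1, 2)))))
Function('S')(P, I) = Add(16, P, Mul(-16, I)) (Function('S')(P, I) = Add(Add(Mul(-8, -2), Mul(-8, Pow(2, Rational(1, 2)), Pow(-2, Rational(1, 2)))), P) = Add(Add(16, Mul(-8, Pow(2, Rational(1, 2)), Mul(I, Pow(2, Rational(1, 2))))), P) = Add(Add(16, Mul(-16, I)), P) = Add(16, P, Mul(-16, I)))
Pow(Add(Function('S')(36, Mul(Mul(Mul(-4, Add(3, 6)), 6), 2)), 4367), Rational(1, 2)) = Pow(Add(Add(16, 36, Mul(-16, I)), 4367), Rational(1, 2)) = Pow(Add(Add(52, Mul(-16, I)), 4367), Rational(1, 2)) = Pow(Add(4419, Mul(-16, I)), Rational(1, 2))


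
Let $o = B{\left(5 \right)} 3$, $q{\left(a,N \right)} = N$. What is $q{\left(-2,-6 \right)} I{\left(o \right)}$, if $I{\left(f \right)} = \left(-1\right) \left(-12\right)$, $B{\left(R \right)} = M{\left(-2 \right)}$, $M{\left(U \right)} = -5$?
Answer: $-72$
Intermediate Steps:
$B{\left(R \right)} = -5$
$o = -15$ ($o = \left(-5\right) 3 = -15$)
$I{\left(f \right)} = 12$
$q{\left(-2,-6 \right)} I{\left(o \right)} = \left(-6\right) 12 = -72$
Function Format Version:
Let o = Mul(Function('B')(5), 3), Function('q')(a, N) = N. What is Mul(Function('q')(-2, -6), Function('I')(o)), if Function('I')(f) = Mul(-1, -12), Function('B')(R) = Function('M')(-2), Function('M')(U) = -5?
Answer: -72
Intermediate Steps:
Function('B')(R) = -5
o = -15 (o = Mul(-5, 3) = -15)
Function('I')(f) = 12
Mul(Function('q')(-2, -6), Function('I')(o)) = Mul(-6, 12) = -72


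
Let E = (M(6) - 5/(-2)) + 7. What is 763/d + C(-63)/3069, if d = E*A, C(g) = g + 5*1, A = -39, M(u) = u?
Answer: -51112/39897 ≈ -1.2811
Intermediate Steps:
E = 31/2 (E = (6 - 5/(-2)) + 7 = (6 - 5*(-½)) + 7 = (6 + 5/2) + 7 = 17/2 + 7 = 31/2 ≈ 15.500)
C(g) = 5 + g (C(g) = g + 5 = 5 + g)
d = -1209/2 (d = (31/2)*(-39) = -1209/2 ≈ -604.50)
763/d + C(-63)/3069 = 763/(-1209/2) + (5 - 63)/3069 = 763*(-2/1209) - 58*1/3069 = -1526/1209 - 58/3069 = -51112/39897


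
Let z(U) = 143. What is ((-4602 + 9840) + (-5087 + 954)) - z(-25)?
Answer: 962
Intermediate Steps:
((-4602 + 9840) + (-5087 + 954)) - z(-25) = ((-4602 + 9840) + (-5087 + 954)) - 1*143 = (5238 - 4133) - 143 = 1105 - 143 = 962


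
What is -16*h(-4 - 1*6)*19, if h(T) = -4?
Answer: 1216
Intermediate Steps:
-16*h(-4 - 1*6)*19 = -16*(-4)*19 = 64*19 = 1216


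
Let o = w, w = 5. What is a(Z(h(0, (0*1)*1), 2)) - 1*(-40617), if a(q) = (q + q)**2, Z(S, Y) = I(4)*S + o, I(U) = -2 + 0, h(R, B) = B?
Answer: 40717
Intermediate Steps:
I(U) = -2
o = 5
Z(S, Y) = 5 - 2*S (Z(S, Y) = -2*S + 5 = 5 - 2*S)
a(q) = 4*q**2 (a(q) = (2*q)**2 = 4*q**2)
a(Z(h(0, (0*1)*1), 2)) - 1*(-40617) = 4*(5 - 2*0*1)**2 - 1*(-40617) = 4*(5 - 0)**2 + 40617 = 4*(5 - 2*0)**2 + 40617 = 4*(5 + 0)**2 + 40617 = 4*5**2 + 40617 = 4*25 + 40617 = 100 + 40617 = 40717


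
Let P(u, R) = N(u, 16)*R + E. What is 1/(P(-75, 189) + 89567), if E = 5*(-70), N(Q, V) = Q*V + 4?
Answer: -1/136827 ≈ -7.3085e-6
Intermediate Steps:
N(Q, V) = 4 + Q*V
E = -350
P(u, R) = -350 + R*(4 + 16*u) (P(u, R) = (4 + u*16)*R - 350 = (4 + 16*u)*R - 350 = R*(4 + 16*u) - 350 = -350 + R*(4 + 16*u))
1/(P(-75, 189) + 89567) = 1/((-350 + 4*189 + 16*189*(-75)) + 89567) = 1/((-350 + 756 - 226800) + 89567) = 1/(-226394 + 89567) = 1/(-136827) = -1/136827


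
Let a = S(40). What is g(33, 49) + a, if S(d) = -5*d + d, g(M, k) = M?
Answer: -127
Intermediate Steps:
S(d) = -4*d
a = -160 (a = -4*40 = -160)
g(33, 49) + a = 33 - 160 = -127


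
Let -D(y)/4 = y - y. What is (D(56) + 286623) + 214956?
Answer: 501579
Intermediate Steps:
D(y) = 0 (D(y) = -4*(y - y) = -4*0 = 0)
(D(56) + 286623) + 214956 = (0 + 286623) + 214956 = 286623 + 214956 = 501579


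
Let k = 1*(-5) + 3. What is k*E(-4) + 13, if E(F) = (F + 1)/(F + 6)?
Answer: 16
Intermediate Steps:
E(F) = (1 + F)/(6 + F)
k = -2 (k = -5 + 3 = -2)
k*E(-4) + 13 = -2*(1 - 4)/(6 - 4) + 13 = -2*(-3)/2 + 13 = -(-3) + 13 = -2*(-3/2) + 13 = 3 + 13 = 16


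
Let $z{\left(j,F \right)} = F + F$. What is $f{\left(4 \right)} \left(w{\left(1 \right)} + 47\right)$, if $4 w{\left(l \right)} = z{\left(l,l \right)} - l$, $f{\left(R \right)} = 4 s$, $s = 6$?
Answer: $1134$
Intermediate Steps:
$f{\left(R \right)} = 24$ ($f{\left(R \right)} = 4 \cdot 6 = 24$)
$z{\left(j,F \right)} = 2 F$
$w{\left(l \right)} = \frac{l}{4}$ ($w{\left(l \right)} = \frac{2 l - l}{4} = \frac{l}{4}$)
$f{\left(4 \right)} \left(w{\left(1 \right)} + 47\right) = 24 \left(\frac{1}{4} \cdot 1 + 47\right) = 24 \left(\frac{1}{4} + 47\right) = 24 \cdot \frac{189}{4} = 1134$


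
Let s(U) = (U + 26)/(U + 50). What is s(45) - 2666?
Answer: -253199/95 ≈ -2665.3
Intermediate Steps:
s(U) = (26 + U)/(50 + U)
s(45) - 2666 = (26 + 45)/(50 + 45) - 2666 = 71/95 - 2666 = -253199/95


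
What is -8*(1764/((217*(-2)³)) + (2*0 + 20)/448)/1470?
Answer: 3373/637980 ≈ 0.0052870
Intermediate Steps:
-8*(1764/((217*(-2)³)) + (2*0 + 20)/448)/1470 = -8*(1764/((217*(-8))) + (0 + 20)*(1/448))/1470 = -8*(1764/(-1736) + 20*(1/448))/1470 = -8*(1764*(-1/1736) + 5/112)/1470 = -8*(-63/62 + 5/112)/1470 = -(-3373)/(434*1470) = -8*(-3373/5103840) = 3373/637980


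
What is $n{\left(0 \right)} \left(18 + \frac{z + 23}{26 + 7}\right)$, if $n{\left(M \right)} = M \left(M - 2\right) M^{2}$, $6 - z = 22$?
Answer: $0$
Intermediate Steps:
$z = -16$ ($z = 6 - 22 = -16$)
$n{\left(M \right)} = M^{3} \left(-2 + M\right)$ ($n{\left(M \right)} = M \left(-2 + M\right) M^{2} = M^{3} \left(-2 + M\right)$)
$n{\left(0 \right)} \left(18 + \frac{z + 23}{26 + 7}\right) = 0^{3} \left(-2 + 0\right) \left(18 + \frac{-16 + 23}{26 + 7}\right) = 0 \left(-2\right) \left(18 + \frac{7}{33}\right) = 0 \left(18 + 7 \cdot \frac{1}{33}\right) = 0 \left(18 + \frac{7}{33}\right) = 0 \cdot \frac{601}{33} = 0$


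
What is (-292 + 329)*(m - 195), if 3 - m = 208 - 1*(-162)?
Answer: -20794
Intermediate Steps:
m = -367 (m = 3 - (208 - 1*(-162)) = 3 - (208 + 162) = 3 - 1*370 = 3 - 370 = -367)
(-292 + 329)*(m - 195) = (-292 + 329)*(-367 - 195) = 37*(-562) = -20794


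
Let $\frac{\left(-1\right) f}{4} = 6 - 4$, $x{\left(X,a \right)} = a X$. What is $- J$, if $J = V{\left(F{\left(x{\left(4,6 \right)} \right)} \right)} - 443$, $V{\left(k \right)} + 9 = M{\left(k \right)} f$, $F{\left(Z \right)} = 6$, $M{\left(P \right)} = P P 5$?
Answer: $1892$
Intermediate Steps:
$M{\left(P \right)} = 5 P^{2}$ ($M{\left(P \right)} = P^{2} \cdot 5 = 5 P^{2}$)
$x{\left(X,a \right)} = X a$
$f = -8$ ($f = - 4 \left(6 - 4\right) = \left(-4\right) 2 = -8$)
$V{\left(k \right)} = -9 - 40 k^{2}$ ($V{\left(k \right)} = -9 + 5 k^{2} \left(-8\right) = -9 - 40 k^{2}$)
$J = -1892$ ($J = \left(-9 - 40 \cdot 6^{2}\right) - 443 = \left(-9 - 1440\right) - 443 = -1449 - 443 = -1892$)
$- J = \left(-1\right) \left(-1892\right) = 1892$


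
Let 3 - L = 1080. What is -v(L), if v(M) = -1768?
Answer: 1768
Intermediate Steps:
L = -1077 (L = 3 - 1*1080 = 3 - 1080 = -1077)
-v(L) = -1*(-1768) = 1768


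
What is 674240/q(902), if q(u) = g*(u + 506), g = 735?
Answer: 43/66 ≈ 0.65152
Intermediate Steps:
q(u) = 371910 + 735*u (q(u) = 735*(u + 506) = 735*(506 + u) = 371910 + 735*u)
674240/q(902) = 674240/(371910 + 735*902) = 674240/(371910 + 662970) = 674240/1034880 = 674240*(1/1034880) = 43/66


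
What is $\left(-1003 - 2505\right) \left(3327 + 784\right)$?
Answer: $-14421388$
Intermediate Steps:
$\left(-1003 - 2505\right) \left(3327 + 784\right) = \left(-3508\right) 4111 = -14421388$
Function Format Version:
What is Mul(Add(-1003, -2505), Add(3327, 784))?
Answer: -14421388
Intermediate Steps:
Mul(Add(-1003, -2505), Add(3327, 784)) = Mul(-3508, 4111) = -14421388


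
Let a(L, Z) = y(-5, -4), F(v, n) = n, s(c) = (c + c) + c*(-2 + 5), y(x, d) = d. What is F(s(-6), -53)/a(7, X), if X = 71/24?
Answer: 53/4 ≈ 13.250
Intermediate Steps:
s(c) = 5*c (s(c) = 2*c + c*3 = 2*c + 3*c = 5*c)
X = 71/24 (X = 71*(1/24) = 71/24 ≈ 2.9583)
a(L, Z) = -4
F(s(-6), -53)/a(7, X) = -53/(-4) = -53*(-1/4) = 53/4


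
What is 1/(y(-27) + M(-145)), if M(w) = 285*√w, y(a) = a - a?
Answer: -I*√145/41325 ≈ -0.00029139*I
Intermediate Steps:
y(a) = 0
1/(y(-27) + M(-145)) = 1/(0 + 285*√(-145)) = 1/(0 + 285*(I*√145)) = 1/(0 + 285*I*√145) = 1/(285*I*√145) = -I*√145/41325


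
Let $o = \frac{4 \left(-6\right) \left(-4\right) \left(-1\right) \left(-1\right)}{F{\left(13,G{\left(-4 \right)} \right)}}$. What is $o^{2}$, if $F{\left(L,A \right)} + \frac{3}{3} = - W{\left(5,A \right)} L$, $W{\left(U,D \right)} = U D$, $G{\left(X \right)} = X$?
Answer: $\frac{9216}{67081} \approx 0.13739$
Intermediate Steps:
$W{\left(U,D \right)} = D U$
$F{\left(L,A \right)} = -1 - 5 A L$ ($F{\left(L,A \right)} = -1 + - A 5 L = -1 + - 5 A L = -1 - 5 A L$)
$o = \frac{96}{259}$ ($o = \frac{4 \left(-6\right) \left(-4\right) \left(-1\right) \left(-1\right)}{-1 - \left(-20\right) 13} = \frac{\left(-24\right) 4 \left(-1\right)}{-1 + 260} = \frac{\left(-24\right) \left(-4\right)}{259} = 96 \cdot \frac{1}{259} = \frac{96}{259} \approx 0.37066$)
$o^{2} = \left(\frac{96}{259}\right)^{2} = \frac{9216}{67081}$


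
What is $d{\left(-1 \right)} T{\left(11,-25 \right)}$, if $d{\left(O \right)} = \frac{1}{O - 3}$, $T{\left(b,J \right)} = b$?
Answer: $- \frac{11}{4} \approx -2.75$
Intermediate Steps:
$d{\left(O \right)} = \frac{1}{-3 + O}$ ($d{\left(O \right)} = \frac{1}{O - 3} = \frac{1}{-3 + O}$)
$d{\left(-1 \right)} T{\left(11,-25 \right)} = \frac{1}{-3 - 1} \cdot 11 = \frac{1}{-4} \cdot 11 = \left(- \frac{1}{4}\right) 11 = - \frac{11}{4}$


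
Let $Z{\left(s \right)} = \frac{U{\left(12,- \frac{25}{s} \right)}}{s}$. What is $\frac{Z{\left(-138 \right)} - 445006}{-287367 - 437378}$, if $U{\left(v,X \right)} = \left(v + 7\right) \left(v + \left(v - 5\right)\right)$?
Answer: $\frac{8773027}{14287830} \approx 0.61402$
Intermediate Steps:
$U{\left(v,X \right)} = \left(-5 + 2 v\right) \left(7 + v\right)$ ($U{\left(v,X \right)} = \left(7 + v\right) \left(v + \left(v - 5\right)\right) = \left(7 + v\right) \left(v + \left(-5 + v\right)\right) = \left(7 + v\right) \left(-5 + 2 v\right) = \left(-5 + 2 v\right) \left(7 + v\right)$)
$Z{\left(s \right)} = \frac{361}{s}$ ($Z{\left(s \right)} = \frac{-35 + 2 \cdot 12^{2} + 9 \cdot 12}{s} = \frac{-35 + 2 \cdot 144 + 108}{s} = \frac{-35 + 288 + 108}{s} = \frac{361}{s}$)
$\frac{Z{\left(-138 \right)} - 445006}{-287367 - 437378} = \frac{\frac{361}{-138} - 445006}{-287367 - 437378} = \frac{361 \left(- \frac{1}{138}\right) - 445006}{-724745} = \left(- \frac{361}{138} - 445006\right) \left(- \frac{1}{724745}\right) = \left(- \frac{61411189}{138}\right) \left(- \frac{1}{724745}\right) = \frac{8773027}{14287830}$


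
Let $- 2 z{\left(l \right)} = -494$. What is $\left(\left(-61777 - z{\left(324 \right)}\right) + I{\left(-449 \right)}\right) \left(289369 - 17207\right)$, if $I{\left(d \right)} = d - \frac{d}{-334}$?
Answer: $- \frac{2839524796911}{167} \approx -1.7003 \cdot 10^{10}$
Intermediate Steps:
$z{\left(l \right)} = 247$ ($z{\left(l \right)} = \left(- \frac{1}{2}\right) \left(-494\right) = 247$)
$I{\left(d \right)} = \frac{335 d}{334}$ ($I{\left(d \right)} = d - d \left(- \frac{1}{334}\right) = d - - \frac{d}{334} = d + \frac{d}{334} = \frac{335 d}{334}$)
$\left(\left(-61777 - z{\left(324 \right)}\right) + I{\left(-449 \right)}\right) \left(289369 - 17207\right) = \left(\left(-61777 - 247\right) + \frac{335}{334} \left(-449\right)\right) \left(289369 - 17207\right) = \left(\left(-61777 - 247\right) - \frac{150415}{334}\right) 272162 = \left(-62024 - \frac{150415}{334}\right) 272162 = \left(- \frac{20866431}{334}\right) 272162 = - \frac{2839524796911}{167}$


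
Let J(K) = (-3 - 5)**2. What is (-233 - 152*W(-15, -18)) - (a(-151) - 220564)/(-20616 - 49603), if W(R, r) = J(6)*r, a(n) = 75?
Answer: 12279046260/70219 ≈ 1.7487e+5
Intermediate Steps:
J(K) = 64 (J(K) = (-8)**2 = 64)
W(R, r) = 64*r
(-233 - 152*W(-15, -18)) - (a(-151) - 220564)/(-20616 - 49603) = (-233 - 9728*(-18)) - (75 - 220564)/(-20616 - 49603) = (-233 - 152*(-1152)) - (-220489)/(-70219) = (-233 + 175104) - (-220489)*(-1)/70219 = 174871 - 1*220489/70219 = 174871 - 220489/70219 = 12279046260/70219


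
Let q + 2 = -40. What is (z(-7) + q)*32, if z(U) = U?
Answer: -1568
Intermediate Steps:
q = -42 (q = -2 - 40 = -42)
(z(-7) + q)*32 = (-7 - 42)*32 = -49*32 = -1568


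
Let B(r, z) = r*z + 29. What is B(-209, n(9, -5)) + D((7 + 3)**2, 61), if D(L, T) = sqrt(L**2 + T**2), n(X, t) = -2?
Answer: 447 + sqrt(13721) ≈ 564.14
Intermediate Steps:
B(r, z) = 29 + r*z
B(-209, n(9, -5)) + D((7 + 3)**2, 61) = (29 - 209*(-2)) + sqrt(((7 + 3)**2)**2 + 61**2) = (29 + 418) + sqrt((10**2)**2 + 3721) = 447 + sqrt(100**2 + 3721) = 447 + sqrt(10000 + 3721) = 447 + sqrt(13721)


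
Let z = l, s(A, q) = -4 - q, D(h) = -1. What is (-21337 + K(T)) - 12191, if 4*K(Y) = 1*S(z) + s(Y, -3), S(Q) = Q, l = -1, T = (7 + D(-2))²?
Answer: -67057/2 ≈ -33529.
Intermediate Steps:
T = 36 (T = (7 - 1)² = 6² = 36)
z = -1
K(Y) = -½ (K(Y) = (1*(-1) + (-4 - 1*(-3)))/4 = (-1 + (-4 + 3))/4 = (-1 - 1)/4 = (¼)*(-2) = -½)
(-21337 + K(T)) - 12191 = (-21337 - ½) - 12191 = -42675/2 - 12191 = -67057/2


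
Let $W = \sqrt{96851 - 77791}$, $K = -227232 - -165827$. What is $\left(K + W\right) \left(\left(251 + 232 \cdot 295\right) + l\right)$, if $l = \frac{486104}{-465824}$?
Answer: $- \frac{245600275792925}{58228} + \frac{3999678785 \sqrt{4765}}{29114} \approx -4.2084 \cdot 10^{9}$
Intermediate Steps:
$K = -61405$ ($K = -227232 + 165827 = -61405$)
$l = - \frac{60763}{58228}$ ($l = 486104 \left(- \frac{1}{465824}\right) = - \frac{60763}{58228} \approx -1.0435$)
$W = 2 \sqrt{4765}$ ($W = \sqrt{19060} = 2 \sqrt{4765} \approx 138.06$)
$\left(K + W\right) \left(\left(251 + 232 \cdot 295\right) + l\right) = \left(-61405 + 2 \sqrt{4765}\right) \left(\left(251 + 232 \cdot 295\right) - \frac{60763}{58228}\right) = \left(-61405 + 2 \sqrt{4765}\right) \left(\left(251 + 68440\right) - \frac{60763}{58228}\right) = \left(-61405 + 2 \sqrt{4765}\right) \left(68691 - \frac{60763}{58228}\right) = \left(-61405 + 2 \sqrt{4765}\right) \frac{3999678785}{58228} = - \frac{245600275792925}{58228} + \frac{3999678785 \sqrt{4765}}{29114}$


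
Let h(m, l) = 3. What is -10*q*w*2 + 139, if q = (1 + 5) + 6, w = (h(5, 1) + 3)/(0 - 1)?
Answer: 1579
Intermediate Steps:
w = -6 (w = (3 + 3)/(0 - 1) = 6/(-1) = 6*(-1) = -6)
q = 12 (q = 6 + 6 = 12)
-10*q*w*2 + 139 = -10*12*(-6)*2 + 139 = -(-720)*2 + 139 = -10*(-144) + 139 = 1440 + 139 = 1579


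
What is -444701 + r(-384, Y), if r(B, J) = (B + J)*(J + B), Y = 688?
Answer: -352285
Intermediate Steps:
r(B, J) = (B + J)² (r(B, J) = (B + J)*(B + J) = (B + J)²)
-444701 + r(-384, Y) = -444701 + (-384 + 688)² = -444701 + 304² = -444701 + 92416 = -352285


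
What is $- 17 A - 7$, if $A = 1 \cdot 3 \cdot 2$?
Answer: $-109$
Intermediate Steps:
$A = 6$ ($A = 1 \cdot 6 = 6$)
$- 17 A - 7 = \left(-17\right) 6 - 7 = -102 - 7 = -109$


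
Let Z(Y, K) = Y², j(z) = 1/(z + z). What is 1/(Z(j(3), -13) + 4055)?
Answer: 36/145981 ≈ 0.00024661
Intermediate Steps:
j(z) = 1/(2*z)
1/(Z(j(3), -13) + 4055) = 1/(((½)/3)² + 4055) = 1/(((½)*(⅓))² + 4055) = 1/((⅙)² + 4055) = 1/(1/36 + 4055) = 1/(145981/36) = 36/145981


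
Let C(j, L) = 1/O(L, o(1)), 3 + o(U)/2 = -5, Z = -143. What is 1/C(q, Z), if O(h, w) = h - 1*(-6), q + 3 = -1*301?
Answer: -137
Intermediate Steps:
o(U) = -16 (o(U) = -6 + 2*(-5) = -6 - 10 = -16)
q = -304 (q = -3 - 1*301 = -3 - 301 = -304)
O(h, w) = 6 + h (O(h, w) = h + 6 = 6 + h)
C(j, L) = 1/(6 + L)
1/C(q, Z) = 1/(1/(6 - 143)) = 1/(1/(-137)) = 1/(-1/137) = -137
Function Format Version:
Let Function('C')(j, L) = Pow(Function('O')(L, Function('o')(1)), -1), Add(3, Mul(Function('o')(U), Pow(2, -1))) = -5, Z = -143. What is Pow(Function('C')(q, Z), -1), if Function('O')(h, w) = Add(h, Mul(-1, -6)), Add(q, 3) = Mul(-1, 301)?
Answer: -137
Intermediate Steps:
Function('o')(U) = -16 (Function('o')(U) = Add(-6, Mul(2, -5)) = Add(-6, -10) = -16)
q = -304 (q = Add(-3, Mul(-1, 301)) = Add(-3, -301) = -304)
Function('O')(h, w) = Add(6, h) (Function('O')(h, w) = Add(h, 6) = Add(6, h))
Function('C')(j, L) = Pow(Add(6, L), -1)
Pow(Function('C')(q, Z), -1) = Pow(Pow(Add(6, -143), -1), -1) = Pow(Pow(-137, -1), -1) = Pow(Rational(-1, 137), -1) = -137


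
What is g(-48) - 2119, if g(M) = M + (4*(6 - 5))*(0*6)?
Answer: -2167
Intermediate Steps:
g(M) = M (g(M) = M + (4*1)*0 = M + 4*0 = M + 0 = M)
g(-48) - 2119 = -48 - 2119 = -2167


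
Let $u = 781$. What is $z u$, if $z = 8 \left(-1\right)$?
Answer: $-6248$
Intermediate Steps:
$z = -8$
$z u = \left(-8\right) 781 = -6248$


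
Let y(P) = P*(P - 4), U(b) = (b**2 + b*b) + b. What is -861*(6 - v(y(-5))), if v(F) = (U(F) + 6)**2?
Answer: 14480465895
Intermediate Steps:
U(b) = b + 2*b**2 (U(b) = (b**2 + b**2) + b = 2*b**2 + b = b + 2*b**2)
y(P) = P*(-4 + P)
v(F) = (6 + F*(1 + 2*F))**2 (v(F) = (F*(1 + 2*F) + 6)**2 = (6 + F*(1 + 2*F))**2)
-861*(6 - v(y(-5))) = -861*(6 - (6 + (-5*(-4 - 5))*(1 + 2*(-5*(-4 - 5))))**2) = -861*(6 - (6 + (-5*(-9))*(1 + 2*(-5*(-9))))**2) = -861*(6 - (6 + 45*(1 + 2*45))**2) = -861*(6 - (6 + 45*(1 + 90))**2) = -861*(6 - (6 + 45*91)**2) = -861*(6 - (6 + 4095)**2) = -861*(6 - 1*4101**2) = -861*(6 - 1*16818201) = -861*(6 - 16818201) = -861*(-16818195) = 14480465895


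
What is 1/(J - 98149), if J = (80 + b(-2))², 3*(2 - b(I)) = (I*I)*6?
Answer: -1/92673 ≈ -1.0791e-5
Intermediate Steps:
b(I) = 2 - 2*I² (b(I) = 2 - I*I*6/3 = 2 - I²*6/3 = 2 - 2*I²)
J = 5476 (J = (80 + (2 - 2*(-2)²))² = (80 + (2 - 2*4))² = (80 + (2 - 8))² = (80 - 6)² = 74² = 5476)
1/(J - 98149) = 1/(5476 - 98149) = 1/(-92673) = -1/92673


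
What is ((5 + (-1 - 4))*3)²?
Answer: 0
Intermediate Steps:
((5 + (-1 - 4))*3)² = ((5 - 5)*3)² = (0*3)² = 0² = 0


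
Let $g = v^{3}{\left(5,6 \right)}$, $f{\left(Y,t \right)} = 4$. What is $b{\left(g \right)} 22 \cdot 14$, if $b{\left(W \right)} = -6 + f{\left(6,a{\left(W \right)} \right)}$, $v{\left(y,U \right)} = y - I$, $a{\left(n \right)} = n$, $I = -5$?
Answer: $-616$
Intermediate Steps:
$v{\left(y,U \right)} = 5 + y$ ($v{\left(y,U \right)} = y - -5 = y + 5 = 5 + y$)
$g = 1000$ ($g = \left(5 + 5\right)^{3} = 10^{3} = 1000$)
$b{\left(W \right)} = -2$ ($b{\left(W \right)} = -6 + 4 = -2$)
$b{\left(g \right)} 22 \cdot 14 = - 2 \cdot 22 \cdot 14 = \left(-2\right) 308 = -616$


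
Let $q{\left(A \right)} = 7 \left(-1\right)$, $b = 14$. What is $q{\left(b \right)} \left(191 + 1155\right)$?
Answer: $-9422$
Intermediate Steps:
$q{\left(A \right)} = -7$
$q{\left(b \right)} \left(191 + 1155\right) = - 7 \left(191 + 1155\right) = \left(-7\right) 1346 = -9422$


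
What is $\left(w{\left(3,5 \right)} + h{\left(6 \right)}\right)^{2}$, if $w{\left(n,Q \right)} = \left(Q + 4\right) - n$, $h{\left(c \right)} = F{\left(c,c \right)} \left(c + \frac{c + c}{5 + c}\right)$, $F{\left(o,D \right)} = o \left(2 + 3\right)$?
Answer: $\frac{5788836}{121} \approx 47842.0$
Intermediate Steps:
$F{\left(o,D \right)} = 5 o$ ($F{\left(o,D \right)} = o 5 = 5 o$)
$h{\left(c \right)} = 5 c \left(c + \frac{2 c}{5 + c}\right)$ ($h{\left(c \right)} = 5 c \left(c + \frac{c + c}{5 + c}\right) = 5 c \left(c + \frac{2 c}{5 + c}\right)$)
$w{\left(n,Q \right)} = 4 + Q - n$ ($w{\left(n,Q \right)} = \left(4 + Q\right) - n = 4 + Q - n$)
$\left(w{\left(3,5 \right)} + h{\left(6 \right)}\right)^{2} = \left(\left(4 + 5 - 3\right) + \frac{5 \cdot 6^{2} \left(7 + 6\right)}{5 + 6}\right)^{2} = \left(\left(4 + 5 - 3\right) + 5 \cdot 36 \cdot \frac{1}{11} \cdot 13\right)^{2} = \left(6 + 5 \cdot 36 \cdot \frac{1}{11} \cdot 13\right)^{2} = \left(6 + \frac{2340}{11}\right)^{2} = \left(\frac{2406}{11}\right)^{2} = \frac{5788836}{121}$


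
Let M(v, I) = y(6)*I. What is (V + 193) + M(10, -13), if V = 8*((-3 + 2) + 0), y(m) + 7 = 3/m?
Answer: 539/2 ≈ 269.50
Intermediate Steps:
y(m) = -7 + 3/m
M(v, I) = -13*I/2 (M(v, I) = (-7 + 3/6)*I = (-7 + 3*(⅙))*I = (-7 + ½)*I = -13*I/2)
V = -8 (V = 8*(-1 + 0) = 8*(-1) = -8)
(V + 193) + M(10, -13) = (-8 + 193) - 13/2*(-13) = 185 + 169/2 = 539/2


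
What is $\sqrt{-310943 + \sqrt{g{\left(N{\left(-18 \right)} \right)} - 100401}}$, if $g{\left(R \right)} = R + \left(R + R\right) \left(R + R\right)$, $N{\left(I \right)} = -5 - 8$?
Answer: $\sqrt{-310943 + 3 i \sqrt{11082}} \approx 0.283 + 557.62 i$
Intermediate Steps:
$N{\left(I \right)} = -13$
$g{\left(R \right)} = R + 4 R^{2}$ ($g{\left(R \right)} = R + 2 R 2 R = R + 4 R^{2}$)
$\sqrt{-310943 + \sqrt{g{\left(N{\left(-18 \right)} \right)} - 100401}} = \sqrt{-310943 + \sqrt{- 13 \left(1 + 4 \left(-13\right)\right) - 100401}} = \sqrt{-310943 + \sqrt{- 13 \left(1 - 52\right) - 100401}} = \sqrt{-310943 + \sqrt{\left(-13\right) \left(-51\right) - 100401}} = \sqrt{-310943 + \sqrt{663 - 100401}} = \sqrt{-310943 + \sqrt{-99738}} = \sqrt{-310943 + 3 i \sqrt{11082}}$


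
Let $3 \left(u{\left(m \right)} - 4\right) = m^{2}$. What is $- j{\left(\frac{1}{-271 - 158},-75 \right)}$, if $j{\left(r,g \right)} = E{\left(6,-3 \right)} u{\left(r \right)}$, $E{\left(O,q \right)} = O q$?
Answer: $\frac{4416986}{61347} \approx 72.0$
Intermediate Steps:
$u{\left(m \right)} = 4 + \frac{m^{2}}{3}$
$j{\left(r,g \right)} = -72 - 6 r^{2}$ ($j{\left(r,g \right)} = 6 \left(-3\right) \left(4 + \frac{r^{2}}{3}\right) = - 18 \left(4 + \frac{r^{2}}{3}\right) = -72 - 6 r^{2}$)
$- j{\left(\frac{1}{-271 - 158},-75 \right)} = - (-72 - 6 \left(\frac{1}{-271 - 158}\right)^{2}) = - (-72 - 6 \left(\frac{1}{-429}\right)^{2}) = - (-72 - 6 \left(- \frac{1}{429}\right)^{2}) = - (-72 - \frac{2}{61347}) = \left(-1\right) \left(- \frac{4416986}{61347}\right) = \frac{4416986}{61347}$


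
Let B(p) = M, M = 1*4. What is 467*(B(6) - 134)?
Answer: -60710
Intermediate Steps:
M = 4
B(p) = 4
467*(B(6) - 134) = 467*(4 - 134) = 467*(-130) = -60710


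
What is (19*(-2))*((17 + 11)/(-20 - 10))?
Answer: 532/15 ≈ 35.467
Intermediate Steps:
(19*(-2))*((17 + 11)/(-20 - 10)) = -1064/(-30) = -1064*(-1)/30 = -38*(-14/15) = 532/15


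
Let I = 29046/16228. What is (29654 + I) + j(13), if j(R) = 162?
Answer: 241941547/8114 ≈ 29818.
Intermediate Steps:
I = 14523/8114 (I = 29046*(1/16228) = 14523/8114 ≈ 1.7899)
(29654 + I) + j(13) = (29654 + 14523/8114) + 162 = 240627079/8114 + 162 = 241941547/8114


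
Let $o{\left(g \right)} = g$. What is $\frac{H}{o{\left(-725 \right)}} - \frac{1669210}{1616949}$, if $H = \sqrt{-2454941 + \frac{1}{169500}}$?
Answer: $- \frac{1669210}{1616949} - \frac{i \sqrt{705310686650805}}{12288750} \approx -1.0323 - 2.1611 i$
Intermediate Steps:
$H = \frac{i \sqrt{705310686650805}}{16950}$ ($H = \sqrt{-2454941 + \frac{1}{169500}} = \sqrt{- \frac{416112499499}{169500}} = \frac{i \sqrt{705310686650805}}{16950} \approx 1566.8 i$)
$\frac{H}{o{\left(-725 \right)}} - \frac{1669210}{1616949} = \frac{\frac{1}{16950} i \sqrt{705310686650805}}{-725} - \frac{1669210}{1616949} = \frac{i \sqrt{705310686650805}}{16950} \left(- \frac{1}{725}\right) - \frac{1669210}{1616949} = - \frac{i \sqrt{705310686650805}}{12288750} - \frac{1669210}{1616949} = - \frac{1669210}{1616949} - \frac{i \sqrt{705310686650805}}{12288750}$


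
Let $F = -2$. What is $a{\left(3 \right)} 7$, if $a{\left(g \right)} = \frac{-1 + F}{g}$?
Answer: $-7$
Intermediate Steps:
$a{\left(g \right)} = - \frac{3}{g}$ ($a{\left(g \right)} = \frac{-1 - 2}{g} = - \frac{3}{g}$)
$a{\left(3 \right)} 7 = - \frac{3}{3} \cdot 7 = \left(-3\right) \frac{1}{3} \cdot 7 = \left(-1\right) 7 = -7$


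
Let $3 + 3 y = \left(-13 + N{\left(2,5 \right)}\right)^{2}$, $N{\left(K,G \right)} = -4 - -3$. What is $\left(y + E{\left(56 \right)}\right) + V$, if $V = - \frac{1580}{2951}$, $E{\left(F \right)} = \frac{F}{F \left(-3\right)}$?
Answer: $\frac{187284}{2951} \approx 63.465$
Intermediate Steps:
$N{\left(K,G \right)} = -1$ ($N{\left(K,G \right)} = -4 + 3 = -1$)
$E{\left(F \right)} = - \frac{1}{3}$ ($E{\left(F \right)} = \frac{F}{\left(-3\right) F} = F \left(- \frac{1}{3 F}\right) = - \frac{1}{3}$)
$y = \frac{193}{3}$ ($y = -1 + \frac{\left(-13 - 1\right)^{2}}{3} = -1 + \frac{\left(-14\right)^{2}}{3} = -1 + \frac{1}{3} \cdot 196 = -1 + \frac{196}{3} = \frac{193}{3} \approx 64.333$)
$V = - \frac{1580}{2951}$ ($V = \left(-1580\right) \frac{1}{2951} = - \frac{1580}{2951} \approx -0.53541$)
$\left(y + E{\left(56 \right)}\right) + V = \left(\frac{193}{3} - \frac{1}{3}\right) - \frac{1580}{2951} = 64 - \frac{1580}{2951} = \frac{187284}{2951}$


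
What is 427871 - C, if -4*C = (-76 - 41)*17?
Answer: 1709495/4 ≈ 4.2737e+5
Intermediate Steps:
C = 1989/4 (C = -(-76 - 41)*17/4 = -(-117)*17/4 = -1/4*(-1989) = 1989/4 ≈ 497.25)
427871 - C = 427871 - 1*1989/4 = 427871 - 1989/4 = 1709495/4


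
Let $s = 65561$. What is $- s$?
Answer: $-65561$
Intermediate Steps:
$- s = \left(-1\right) 65561 = -65561$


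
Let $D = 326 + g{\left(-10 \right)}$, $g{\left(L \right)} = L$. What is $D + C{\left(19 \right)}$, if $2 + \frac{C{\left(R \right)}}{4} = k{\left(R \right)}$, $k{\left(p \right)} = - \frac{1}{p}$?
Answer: $\frac{5848}{19} \approx 307.79$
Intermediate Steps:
$C{\left(R \right)} = -8 - \frac{4}{R}$ ($C{\left(R \right)} = -8 + 4 \left(- \frac{1}{R}\right) = -8 - \frac{4}{R}$)
$D = 316$ ($D = 326 - 10 = 316$)
$D + C{\left(19 \right)} = 316 - \left(8 + \frac{4}{19}\right) = 316 - \frac{156}{19} = \frac{5848}{19}$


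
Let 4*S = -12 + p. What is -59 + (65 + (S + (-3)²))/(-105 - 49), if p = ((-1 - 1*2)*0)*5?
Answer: -9157/154 ≈ -59.461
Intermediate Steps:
p = 0 (p = ((-1 - 2)*0)*5 = -3*0*5 = 0*5 = 0)
S = -3 (S = (-12 + 0)/4 = (¼)*(-12) = -3)
-59 + (65 + (S + (-3)²))/(-105 - 49) = -59 + (65 + (-3 + (-3)²))/(-105 - 49) = -59 + (65 + (-3 + 9))/(-154) = -59 - (65 + 6)/154 = -59 - 1/154*71 = -59 - 71/154 = -9157/154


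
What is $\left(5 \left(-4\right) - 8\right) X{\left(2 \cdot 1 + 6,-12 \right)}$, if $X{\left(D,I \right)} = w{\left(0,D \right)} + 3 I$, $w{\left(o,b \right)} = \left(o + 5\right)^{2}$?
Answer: $308$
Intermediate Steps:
$w{\left(o,b \right)} = \left(5 + o\right)^{2}$
$X{\left(D,I \right)} = 25 + 3 I$ ($X{\left(D,I \right)} = \left(5 + 0\right)^{2} + 3 I = 5^{2} + 3 I = 25 + 3 I$)
$\left(5 \left(-4\right) - 8\right) X{\left(2 \cdot 1 + 6,-12 \right)} = \left(5 \left(-4\right) - 8\right) \left(25 + 3 \left(-12\right)\right) = \left(-20 - 8\right) \left(25 - 36\right) = \left(-28\right) \left(-11\right) = 308$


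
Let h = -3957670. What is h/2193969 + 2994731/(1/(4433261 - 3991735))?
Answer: 2900979019512621644/2193969 ≈ 1.3223e+12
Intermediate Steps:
h/2193969 + 2994731/(1/(4433261 - 3991735)) = -3957670/2193969 + 2994731/(1/(4433261 - 3991735)) = -3957670*1/2193969 + 2994731/(1/441526) = -3957670/2193969 + 2994731/(1/441526) = -3957670/2193969 + 2994731*441526 = -3957670/2193969 + 1322251599506 = 2900979019512621644/2193969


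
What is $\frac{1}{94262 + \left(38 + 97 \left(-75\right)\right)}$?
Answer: $\frac{1}{87025} \approx 1.1491 \cdot 10^{-5}$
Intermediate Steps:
$\frac{1}{94262 + \left(38 + 97 \left(-75\right)\right)} = \frac{1}{94262 + \left(38 - 7275\right)} = \frac{1}{94262 - 7237} = \frac{1}{87025}$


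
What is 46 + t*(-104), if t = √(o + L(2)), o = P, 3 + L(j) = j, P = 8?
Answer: 46 - 104*√7 ≈ -229.16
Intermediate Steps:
L(j) = -3 + j
o = 8
t = √7 (t = √(8 + (-3 + 2)) = √(8 - 1) = √7 ≈ 2.6458)
46 + t*(-104) = 46 + √7*(-104) = 46 - 104*√7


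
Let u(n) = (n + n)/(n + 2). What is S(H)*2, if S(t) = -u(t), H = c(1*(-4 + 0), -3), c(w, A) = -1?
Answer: 4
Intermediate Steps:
u(n) = 2*n/(2 + n) (u(n) = (2*n)/(2 + n) = 2*n/(2 + n))
H = -1
S(t) = -2*t/(2 + t)
S(H)*2 = -2*(-1)/(2 - 1)*2 = -2*(-1)/1*2 = -2*(-1)*1*2 = 2*2 = 4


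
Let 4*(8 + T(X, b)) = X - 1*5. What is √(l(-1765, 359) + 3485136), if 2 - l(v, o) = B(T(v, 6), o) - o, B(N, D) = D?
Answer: √3485138 ≈ 1866.9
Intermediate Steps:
T(X, b) = -37/4 + X/4 (T(X, b) = -8 + (X - 1*5)/4 = -8 + (X - 5)/4 = -8 + (-5 + X)/4 = -8 + (-5/4 + X/4) = -37/4 + X/4)
l(v, o) = 2 (l(v, o) = 2 - (o - o) = 2 - 1*0 = 2 + 0 = 2)
√(l(-1765, 359) + 3485136) = √(2 + 3485136) = √3485138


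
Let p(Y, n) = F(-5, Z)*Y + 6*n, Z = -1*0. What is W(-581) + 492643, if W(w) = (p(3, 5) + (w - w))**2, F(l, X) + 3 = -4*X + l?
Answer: 492679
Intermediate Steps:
Z = 0
F(l, X) = -3 + l - 4*X (F(l, X) = -3 + (-4*X + l) = -3 + (l - 4*X) = -3 + l - 4*X)
p(Y, n) = -8*Y + 6*n (p(Y, n) = (-3 - 5 - 4*0)*Y + 6*n = (-3 - 5 + 0)*Y + 6*n = -8*Y + 6*n)
W(w) = 36 (W(w) = ((-8*3 + 6*5) + (w - w))**2 = ((-24 + 30) + 0)**2 = (6 + 0)**2 = 6**2 = 36)
W(-581) + 492643 = 36 + 492643 = 492679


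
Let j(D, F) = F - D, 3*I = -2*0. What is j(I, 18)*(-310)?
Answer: -5580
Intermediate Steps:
I = 0 (I = (-2*0)/3 = (1/3)*0 = 0)
j(I, 18)*(-310) = (18 - 1*0)*(-310) = (18 + 0)*(-310) = 18*(-310) = -5580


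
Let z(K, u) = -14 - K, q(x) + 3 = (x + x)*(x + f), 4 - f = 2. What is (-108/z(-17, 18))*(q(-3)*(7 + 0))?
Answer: -756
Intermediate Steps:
f = 2 (f = 4 - 1*2 = 4 - 2 = 2)
q(x) = -3 + 2*x*(2 + x) (q(x) = -3 + (x + x)*(x + 2) = -3 + (2*x)*(2 + x) = -3 + 2*x*(2 + x))
(-108/z(-17, 18))*(q(-3)*(7 + 0)) = (-108/(-14 - 1*(-17)))*((-3 + 2*(-3)² + 4*(-3))*(7 + 0)) = (-108/(-14 + 17))*((-3 + 2*9 - 12)*7) = (-108/3)*((-3 + 18 - 12)*7) = (-108*⅓)*(3*7) = -36*21 = -756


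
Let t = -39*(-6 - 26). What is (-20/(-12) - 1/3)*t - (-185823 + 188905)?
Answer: -1418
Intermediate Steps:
t = 1248 (t = -39*(-32) = 1248)
(-20/(-12) - 1/3)*t - (-185823 + 188905) = (-20/(-12) - 1/3)*1248 - (-185823 + 188905) = (-20*(-1/12) - 1*⅓)*1248 - 1*3082 = (5/3 - ⅓)*1248 - 3082 = (4/3)*1248 - 3082 = 1664 - 3082 = -1418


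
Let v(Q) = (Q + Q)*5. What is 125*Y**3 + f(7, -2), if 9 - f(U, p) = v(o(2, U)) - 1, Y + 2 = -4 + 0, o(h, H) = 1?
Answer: -27000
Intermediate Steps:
Y = -6 (Y = -2 + (-4 + 0) = -2 - 4 = -6)
v(Q) = 10*Q (v(Q) = (2*Q)*5 = 10*Q)
f(U, p) = 0 (f(U, p) = 9 - (10*1 - 1) = 9 - (10 - 1) = 9 - 1*9 = 9 - 9 = 0)
125*Y**3 + f(7, -2) = 125*(-6)**3 + 0 = 125*(-216) + 0 = -27000 + 0 = -27000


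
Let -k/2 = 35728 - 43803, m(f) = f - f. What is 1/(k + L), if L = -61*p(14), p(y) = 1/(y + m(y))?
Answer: 14/226039 ≈ 6.1936e-5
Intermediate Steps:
m(f) = 0
k = 16150 (k = -2*(35728 - 43803) = -2*(-8075) = 16150)
p(y) = 1/y (p(y) = 1/(y + 0) = 1/y)
L = -61/14 ≈ -4.3571
1/(k + L) = 1/(16150 - 61/14) = 1/(226039/14) = 14/226039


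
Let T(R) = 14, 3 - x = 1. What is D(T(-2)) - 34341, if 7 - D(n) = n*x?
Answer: -34362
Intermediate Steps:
x = 2 (x = 3 - 1*1 = 3 - 1 = 2)
D(n) = 7 - 2*n (D(n) = 7 - n*2 = 7 - 2*n)
D(T(-2)) - 34341 = (7 - 2*14) - 34341 = (7 - 28) - 34341 = -21 - 34341 = -34362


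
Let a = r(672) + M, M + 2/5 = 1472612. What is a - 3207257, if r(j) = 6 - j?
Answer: -8676557/5 ≈ -1.7353e+6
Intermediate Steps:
M = 7363058/5 (M = -⅖ + 1472612 = 7363058/5 ≈ 1.4726e+6)
a = 7359728/5 (a = (6 - 1*672) + 7363058/5 = (6 - 672) + 7363058/5 = -666 + 7363058/5 = 7359728/5 ≈ 1.4719e+6)
a - 3207257 = 7359728/5 - 3207257 = -8676557/5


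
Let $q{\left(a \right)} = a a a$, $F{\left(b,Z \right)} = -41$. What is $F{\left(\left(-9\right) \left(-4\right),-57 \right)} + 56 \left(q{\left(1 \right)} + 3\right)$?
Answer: $183$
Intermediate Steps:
$q{\left(a \right)} = a^{3}$ ($q{\left(a \right)} = a^{2} a = a^{3}$)
$F{\left(\left(-9\right) \left(-4\right),-57 \right)} + 56 \left(q{\left(1 \right)} + 3\right) = -41 + 56 \left(1^{3} + 3\right) = -41 + 56 \left(1 + 3\right) = -41 + 56 \cdot 4 = -41 + 224 = 183$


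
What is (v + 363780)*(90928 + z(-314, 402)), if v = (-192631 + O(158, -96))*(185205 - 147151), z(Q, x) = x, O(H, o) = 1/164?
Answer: -27447465044503865/41 ≈ -6.6945e+14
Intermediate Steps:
O(H, o) = 1/164
v = -601091147041/82 (v = (-192631 + 1/164)*(185205 - 147151) = -31591483/164*38054 = -601091147041/82 ≈ -7.3304e+9)
(v + 363780)*(90928 + z(-314, 402)) = (-601091147041/82 + 363780)*(90928 + 402) = -601061317081/82*91330 = -27447465044503865/41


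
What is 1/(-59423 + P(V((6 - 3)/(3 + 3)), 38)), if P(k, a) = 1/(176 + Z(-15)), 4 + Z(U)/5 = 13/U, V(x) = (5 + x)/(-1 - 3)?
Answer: -455/27037462 ≈ -1.6829e-5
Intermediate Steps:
V(x) = -5/4 - x/4 (V(x) = (5 + x)/(-4) = (5 + x)*(-¼) = -5/4 - x/4)
Z(U) = -20 + 65/U (Z(U) = -20 + 5*(13/U) = -20 + 65/U)
P(k, a) = 3/455 (P(k, a) = 1/(176 + (-20 + 65/(-15))) = 1/(176 + (-20 + 65*(-1/15))) = 1/(176 + (-20 - 13/3)) = 1/(176 - 73/3) = 1/(455/3) = 3/455)
1/(-59423 + P(V((6 - 3)/(3 + 3)), 38)) = 1/(-59423 + 3/455) = 1/(-27037462/455) = -455/27037462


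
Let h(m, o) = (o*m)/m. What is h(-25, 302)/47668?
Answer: 151/23834 ≈ 0.0063355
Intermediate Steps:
h(m, o) = o (h(m, o) = (m*o)/m = o)
h(-25, 302)/47668 = 302/47668 = 302*(1/47668) = 151/23834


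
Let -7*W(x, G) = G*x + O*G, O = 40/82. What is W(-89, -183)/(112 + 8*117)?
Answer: -664107/300776 ≈ -2.2080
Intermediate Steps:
O = 20/41 (O = 40*(1/82) = 20/41 ≈ 0.48780)
W(x, G) = -20*G/287 - G*x/7 (W(x, G) = -(G*x + 20*G/41)/7 = -(20*G/41 + G*x)/7 = -20*G/287 - G*x/7)
W(-89, -183)/(112 + 8*117) = (-1/287*(-183)*(20 + 41*(-89)))/(112 + 8*117) = (-1/287*(-183)*(20 - 3649))/(112 + 936) = -1/287*(-183)*(-3629)/1048 = -664107/287*1/1048 = -664107/300776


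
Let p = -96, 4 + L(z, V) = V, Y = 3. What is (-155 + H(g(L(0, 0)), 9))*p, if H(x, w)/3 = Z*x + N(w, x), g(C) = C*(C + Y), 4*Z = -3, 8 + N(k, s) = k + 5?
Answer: 14016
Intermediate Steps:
N(k, s) = -3 + k (N(k, s) = -8 + (k + 5) = -8 + (5 + k) = -3 + k)
Z = -¾ (Z = (¼)*(-3) = -¾ ≈ -0.75000)
L(z, V) = -4 + V
g(C) = C*(3 + C) (g(C) = C*(C + 3) = C*(3 + C))
H(x, w) = -9 + 3*w - 9*x/4 (H(x, w) = 3*(-3*x/4 + (-3 + w)) = 3*(-3 + w - 3*x/4) = -9 + 3*w - 9*x/4)
(-155 + H(g(L(0, 0)), 9))*p = (-155 + (-9 + 3*9 - 9*(-4 + 0)*(3 + (-4 + 0))/4))*(-96) = (-155 + (-9 + 27 - (-9)*(3 - 4)))*(-96) = (-155 + (-9 + 27 - (-9)*(-1)))*(-96) = (-155 + (-9 + 27 - 9/4*4))*(-96) = (-155 + (-9 + 27 - 9))*(-96) = (-155 + 9)*(-96) = -146*(-96) = 14016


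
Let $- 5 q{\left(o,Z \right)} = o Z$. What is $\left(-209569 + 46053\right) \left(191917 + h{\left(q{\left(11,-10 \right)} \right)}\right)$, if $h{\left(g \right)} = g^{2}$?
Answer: $-31460641916$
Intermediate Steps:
$q{\left(o,Z \right)} = - \frac{Z o}{5}$ ($q{\left(o,Z \right)} = - \frac{o Z}{5} = - \frac{Z o}{5}$)
$\left(-209569 + 46053\right) \left(191917 + h{\left(q{\left(11,-10 \right)} \right)}\right) = \left(-209569 + 46053\right) \left(191917 + \left(\left(- \frac{1}{5}\right) \left(-10\right) 11\right)^{2}\right) = - 163516 \left(191917 + 22^{2}\right) = - 163516 \left(191917 + 484\right) = \left(-163516\right) 192401 = -31460641916$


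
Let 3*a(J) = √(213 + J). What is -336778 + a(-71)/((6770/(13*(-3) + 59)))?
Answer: -336778 + 2*√142/2031 ≈ -3.3678e+5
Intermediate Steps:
a(J) = √(213 + J)/3
-336778 + a(-71)/((6770/(13*(-3) + 59))) = -336778 + (√(213 - 71)/3)/((6770/(13*(-3) + 59))) = -336778 + (√142/3)/((6770/(-39 + 59))) = -336778 + (√142/3)/((6770/20)) = -336778 + (√142/3)/(((1/20)*6770)) = -336778 + (√142/3)/(677/2) = -336778 + (√142/3)*(2/677) = -336778 + 2*√142/2031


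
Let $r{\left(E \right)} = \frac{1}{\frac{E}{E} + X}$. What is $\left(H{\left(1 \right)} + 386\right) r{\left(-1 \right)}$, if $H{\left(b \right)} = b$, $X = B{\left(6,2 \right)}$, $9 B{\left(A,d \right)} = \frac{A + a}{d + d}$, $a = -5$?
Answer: $\frac{13932}{37} \approx 376.54$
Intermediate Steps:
$B{\left(A,d \right)} = \frac{-5 + A}{18 d}$ ($B{\left(A,d \right)} = \frac{\left(A - 5\right) \frac{1}{d + d}}{9} = \frac{\left(-5 + A\right) \frac{1}{2 d}}{9} = \frac{\frac{1}{2} \frac{1}{d} \left(-5 + A\right)}{9} = \frac{-5 + A}{18 d}$)
$X = \frac{1}{36}$ ($X = \frac{-5 + 6}{18 \cdot 2} = \frac{1}{18} \cdot \frac{1}{2} \cdot 1 = \frac{1}{36} \approx 0.027778$)
$r{\left(E \right)} = \frac{36}{37}$ ($r{\left(E \right)} = \frac{1}{\frac{E}{E} + \frac{1}{36}} = \frac{1}{1 + \frac{1}{36}} = \frac{1}{\frac{37}{36}} = \frac{36}{37}$)
$\left(H{\left(1 \right)} + 386\right) r{\left(-1 \right)} = \left(1 + 386\right) \frac{36}{37} = 387 \cdot \frac{36}{37} = \frac{13932}{37}$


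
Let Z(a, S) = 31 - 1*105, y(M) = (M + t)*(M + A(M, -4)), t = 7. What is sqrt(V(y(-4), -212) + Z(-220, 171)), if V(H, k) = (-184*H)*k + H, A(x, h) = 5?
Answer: sqrt(116953) ≈ 341.98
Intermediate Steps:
y(M) = (5 + M)*(7 + M) (y(M) = (M + 7)*(M + 5) = (7 + M)*(5 + M) = (5 + M)*(7 + M))
V(H, k) = H - 184*H*k (V(H, k) = -184*H*k + H = H - 184*H*k)
Z(a, S) = -74 (Z(a, S) = 31 - 105 = -74)
sqrt(V(y(-4), -212) + Z(-220, 171)) = sqrt((35 + (-4)**2 + 12*(-4))*(1 - 184*(-212)) - 74) = sqrt((35 + 16 - 48)*(1 + 39008) - 74) = sqrt(3*39009 - 74) = sqrt(117027 - 74) = sqrt(116953)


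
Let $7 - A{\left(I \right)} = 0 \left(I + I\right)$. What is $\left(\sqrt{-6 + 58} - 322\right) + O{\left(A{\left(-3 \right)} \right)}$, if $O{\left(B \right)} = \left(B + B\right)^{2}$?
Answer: $-126 + 2 \sqrt{13} \approx -118.79$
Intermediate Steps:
$A{\left(I \right)} = 7$ ($A{\left(I \right)} = 7 - 0 \left(I + I\right) = 7 - 0 \cdot 2 I = 7 - 0 = 7 + 0 = 7$)
$O{\left(B \right)} = 4 B^{2}$ ($O{\left(B \right)} = \left(2 B\right)^{2} = 4 B^{2}$)
$\left(\sqrt{-6 + 58} - 322\right) + O{\left(A{\left(-3 \right)} \right)} = \left(\sqrt{-6 + 58} - 322\right) + 4 \cdot 7^{2} = \left(\sqrt{52} - 322\right) + 4 \cdot 49 = \left(2 \sqrt{13} - 322\right) + 196 = \left(-322 + 2 \sqrt{13}\right) + 196 = -126 + 2 \sqrt{13}$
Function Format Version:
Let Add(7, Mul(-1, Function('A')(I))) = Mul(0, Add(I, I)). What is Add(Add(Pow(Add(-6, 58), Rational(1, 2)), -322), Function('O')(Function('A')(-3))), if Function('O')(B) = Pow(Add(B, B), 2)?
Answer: Add(-126, Mul(2, Pow(13, Rational(1, 2)))) ≈ -118.79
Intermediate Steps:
Function('A')(I) = 7 (Function('A')(I) = Add(7, Mul(-1, Mul(0, Add(I, I)))) = Add(7, Mul(-1, Mul(0, Mul(2, I)))) = Add(7, Mul(-1, 0)) = Add(7, 0) = 7)
Function('O')(B) = Mul(4, Pow(B, 2)) (Function('O')(B) = Pow(Mul(2, B), 2) = Mul(4, Pow(B, 2)))
Add(Add(Pow(Add(-6, 58), Rational(1, 2)), -322), Function('O')(Function('A')(-3))) = Add(Add(Pow(Add(-6, 58), Rational(1, 2)), -322), Mul(4, Pow(7, 2))) = Add(Add(Pow(52, Rational(1, 2)), -322), Mul(4, 49)) = Add(Add(Mul(2, Pow(13, Rational(1, 2))), -322), 196) = Add(Add(-322, Mul(2, Pow(13, Rational(1, 2)))), 196) = Add(-126, Mul(2, Pow(13, Rational(1, 2))))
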